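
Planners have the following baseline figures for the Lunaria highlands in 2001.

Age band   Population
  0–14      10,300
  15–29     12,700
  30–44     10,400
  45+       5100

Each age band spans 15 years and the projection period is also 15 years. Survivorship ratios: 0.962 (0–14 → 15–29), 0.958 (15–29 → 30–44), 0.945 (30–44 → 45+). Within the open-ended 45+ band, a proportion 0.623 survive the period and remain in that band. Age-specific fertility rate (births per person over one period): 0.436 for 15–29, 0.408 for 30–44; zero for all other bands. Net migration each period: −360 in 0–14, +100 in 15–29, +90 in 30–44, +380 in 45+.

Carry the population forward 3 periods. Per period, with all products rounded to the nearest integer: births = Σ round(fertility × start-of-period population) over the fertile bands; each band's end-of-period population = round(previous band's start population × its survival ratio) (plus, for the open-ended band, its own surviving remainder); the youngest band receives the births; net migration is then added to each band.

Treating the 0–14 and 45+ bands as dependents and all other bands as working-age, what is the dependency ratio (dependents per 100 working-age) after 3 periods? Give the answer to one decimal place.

— Period 1 —
Births: 12700 * 0.436 = 5537  |  10400 * 0.408 = 4243 → 9780
15–29: 10300 * 0.962 = 9909
30–44: 12700 * 0.958 = 12167
45+: 10400 * 0.945 + 5100 * 0.623 = 9828 + 3177 = 13005
Net migration: 0–14 − 360 → 9420; 15–29 + 100 → 10009; 30–44 + 90 → 12257; 45+ + 380 → 13385
→ [9420, 10009, 12257, 13385]
— Period 2 —
Births: 10009 * 0.436 = 4364  |  12257 * 0.408 = 5001 → 9365
15–29: 9420 * 0.962 = 9062
30–44: 10009 * 0.958 = 9589
45+: 12257 * 0.945 + 13385 * 0.623 = 11583 + 8339 = 19922
Net migration: 0–14 − 360 → 9005; 15–29 + 100 → 9162; 30–44 + 90 → 9679; 45+ + 380 → 20302
→ [9005, 9162, 9679, 20302]
— Period 3 —
Births: 9162 * 0.436 = 3995  |  9679 * 0.408 = 3949 → 7944
15–29: 9005 * 0.962 = 8663
30–44: 9162 * 0.958 = 8777
45+: 9679 * 0.945 + 20302 * 0.623 = 9147 + 12648 = 21795
Net migration: 0–14 − 360 → 7584; 15–29 + 100 → 8763; 30–44 + 90 → 8867; 45+ + 380 → 22175
→ [7584, 8763, 8867, 22175]
Dependents (band 0–14 + band 45+) = 7584 + 22175 = 29759; working-age = 17630; ratio = 29759/17630 × 100 = 168.8

168.8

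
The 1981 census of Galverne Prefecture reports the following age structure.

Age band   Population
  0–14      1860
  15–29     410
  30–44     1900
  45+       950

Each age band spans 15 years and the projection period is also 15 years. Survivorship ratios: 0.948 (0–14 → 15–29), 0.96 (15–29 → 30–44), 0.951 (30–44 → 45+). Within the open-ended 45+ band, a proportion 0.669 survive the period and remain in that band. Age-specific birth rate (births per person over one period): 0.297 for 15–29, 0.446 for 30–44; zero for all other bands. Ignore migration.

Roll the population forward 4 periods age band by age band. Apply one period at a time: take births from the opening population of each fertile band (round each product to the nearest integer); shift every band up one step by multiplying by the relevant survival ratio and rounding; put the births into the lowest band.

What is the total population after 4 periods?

Call the groups 1 to 4, youngest first.
— Period 1 —
Births: 410 × 0.297 = 122, 1900 × 0.446 = 847 — total 969
Group 2: 1860 × 0.948 = 1763
Group 3: 410 × 0.96 = 394
Group 4: 1900 × 0.951 + 950 × 0.669 = 1807 + 636 = 2443
→ [969, 1763, 394, 2443]
— Period 2 —
Births: 1763 × 0.297 = 524, 394 × 0.446 = 176 — total 700
Group 2: 969 × 0.948 = 919
Group 3: 1763 × 0.96 = 1692
Group 4: 394 × 0.951 + 2443 × 0.669 = 375 + 1634 = 2009
→ [700, 919, 1692, 2009]
— Period 3 —
Births: 919 × 0.297 = 273, 1692 × 0.446 = 755 — total 1028
Group 2: 700 × 0.948 = 664
Group 3: 919 × 0.96 = 882
Group 4: 1692 × 0.951 + 2009 × 0.669 = 1609 + 1344 = 2953
→ [1028, 664, 882, 2953]
— Period 4 —
Births: 664 × 0.297 = 197, 882 × 0.446 = 393 — total 590
Group 2: 1028 × 0.948 = 975
Group 3: 664 × 0.96 = 637
Group 4: 882 × 0.951 + 2953 × 0.669 = 839 + 1976 = 2815
→ [590, 975, 637, 2815]
Total after period 4: 590 + 975 + 637 + 2815 = 5017

5017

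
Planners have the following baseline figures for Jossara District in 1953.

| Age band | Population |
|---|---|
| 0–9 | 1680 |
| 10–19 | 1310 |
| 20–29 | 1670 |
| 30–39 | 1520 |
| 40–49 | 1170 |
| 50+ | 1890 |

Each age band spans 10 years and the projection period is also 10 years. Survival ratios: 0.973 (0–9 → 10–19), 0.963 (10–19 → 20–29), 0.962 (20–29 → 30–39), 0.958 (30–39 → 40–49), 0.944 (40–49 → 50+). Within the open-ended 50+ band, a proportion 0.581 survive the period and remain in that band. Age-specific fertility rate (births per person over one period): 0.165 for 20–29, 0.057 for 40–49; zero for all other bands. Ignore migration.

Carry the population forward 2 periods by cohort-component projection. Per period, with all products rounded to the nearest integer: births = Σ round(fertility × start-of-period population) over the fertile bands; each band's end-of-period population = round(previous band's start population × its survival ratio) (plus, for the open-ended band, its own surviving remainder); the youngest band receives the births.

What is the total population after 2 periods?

7607

Period 1.
Births: 1670 × 0.165 = 276  |  1170 × 0.057 = 67 → 343
10–19: 1680 × 0.973 = 1635
20–29: 1310 × 0.963 = 1262
30–39: 1670 × 0.962 = 1607
40–49: 1520 × 0.958 = 1456
50+: 1170 × 0.944 + 1890 × 0.581 = 1104 + 1098 = 2202
Population now: 0–9=343, 10–19=1635, 20–29=1262, 30–39=1607, 40–49=1456, 50+=2202
Period 2.
Births: 1262 × 0.165 = 208  |  1456 × 0.057 = 83 → 291
10–19: 343 × 0.973 = 334
20–29: 1635 × 0.963 = 1575
30–39: 1262 × 0.962 = 1214
40–49: 1607 × 0.958 = 1540
50+: 1456 × 0.944 + 2202 × 0.581 = 1374 + 1279 = 2653
Population now: 0–9=291, 10–19=334, 20–29=1575, 30–39=1214, 40–49=1540, 50+=2653
Total after period 2: 291 + 334 + 1575 + 1214 + 1540 + 2653 = 7607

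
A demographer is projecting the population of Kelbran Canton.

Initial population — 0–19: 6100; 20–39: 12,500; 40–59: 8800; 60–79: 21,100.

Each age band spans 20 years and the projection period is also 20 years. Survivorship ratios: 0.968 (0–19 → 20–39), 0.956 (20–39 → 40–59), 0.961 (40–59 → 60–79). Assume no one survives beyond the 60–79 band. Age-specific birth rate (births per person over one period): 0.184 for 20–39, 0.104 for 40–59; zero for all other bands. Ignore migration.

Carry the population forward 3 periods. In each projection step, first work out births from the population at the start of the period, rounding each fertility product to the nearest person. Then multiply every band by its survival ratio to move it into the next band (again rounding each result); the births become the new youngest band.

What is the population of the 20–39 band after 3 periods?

— Period 1 —
Births: 12500 * 0.184 = 2300 ; 8800 * 0.104 = 915 ⇒ total 3215
20–39: 6100 * 0.968 = 5905
40–59: 12500 * 0.956 = 11950
60–79: 8800 * 0.961 = 8457
Giving 3215 / 5905 / 11950 / 8457.
— Period 2 —
Births: 5905 * 0.184 = 1087 ; 11950 * 0.104 = 1243 ⇒ total 2330
20–39: 3215 * 0.968 = 3112
40–59: 5905 * 0.956 = 5645
60–79: 11950 * 0.961 = 11484
Giving 2330 / 3112 / 5645 / 11484.
— Period 3 —
Births: 3112 * 0.184 = 573 ; 5645 * 0.104 = 587 ⇒ total 1160
20–39: 2330 * 0.968 = 2255
40–59: 3112 * 0.956 = 2975
60–79: 5645 * 0.961 = 5425
Giving 1160 / 2255 / 2975 / 5425.

2255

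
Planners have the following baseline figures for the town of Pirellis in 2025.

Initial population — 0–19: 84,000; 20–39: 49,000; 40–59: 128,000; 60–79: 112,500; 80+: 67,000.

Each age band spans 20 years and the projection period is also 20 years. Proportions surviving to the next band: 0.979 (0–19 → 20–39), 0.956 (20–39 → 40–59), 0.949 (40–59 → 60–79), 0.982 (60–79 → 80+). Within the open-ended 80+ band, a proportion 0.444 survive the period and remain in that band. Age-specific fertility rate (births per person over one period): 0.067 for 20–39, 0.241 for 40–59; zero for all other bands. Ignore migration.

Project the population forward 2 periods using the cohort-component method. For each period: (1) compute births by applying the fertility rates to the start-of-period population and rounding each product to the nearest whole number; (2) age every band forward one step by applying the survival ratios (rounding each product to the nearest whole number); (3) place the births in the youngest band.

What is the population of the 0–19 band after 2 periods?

16799

After projecting period 1:
Births: 49000 × 0.067 = 3283 ; 128000 × 0.241 = 30848 → total 34131
20–39: 84000 × 0.979 = 82236
40–59: 49000 × 0.956 = 46844
60–79: 128000 × 0.949 = 121472
80+: 112500 × 0.982 + 67000 × 0.444 = 110475 + 29748 = 140223
End of period: [34131, 82236, 46844, 121472, 140223]
After projecting period 2:
Births: 82236 × 0.067 = 5510 ; 46844 × 0.241 = 11289 → total 16799
20–39: 34131 × 0.979 = 33414
40–59: 82236 × 0.956 = 78618
60–79: 46844 × 0.949 = 44455
80+: 121472 × 0.982 + 140223 × 0.444 = 119286 + 62259 = 181545
End of period: [16799, 33414, 78618, 44455, 181545]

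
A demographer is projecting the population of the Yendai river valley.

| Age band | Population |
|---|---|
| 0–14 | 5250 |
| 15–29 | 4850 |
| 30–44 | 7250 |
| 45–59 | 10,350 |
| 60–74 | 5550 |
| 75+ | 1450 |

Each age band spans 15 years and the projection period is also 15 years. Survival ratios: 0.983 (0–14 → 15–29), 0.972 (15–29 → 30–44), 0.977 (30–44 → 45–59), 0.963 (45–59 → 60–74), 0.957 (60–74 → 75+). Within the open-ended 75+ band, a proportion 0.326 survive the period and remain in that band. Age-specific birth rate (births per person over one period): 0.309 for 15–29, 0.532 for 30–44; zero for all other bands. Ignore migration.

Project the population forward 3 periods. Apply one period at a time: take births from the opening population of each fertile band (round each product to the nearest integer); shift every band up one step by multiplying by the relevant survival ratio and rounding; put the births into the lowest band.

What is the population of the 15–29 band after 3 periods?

— Period 1 —
Births: 4850 * 0.309 = 1499 ; 7250 * 0.532 = 3857 → 5356
15–29: 5250 * 0.983 = 5161
30–44: 4850 * 0.972 = 4714
45–59: 7250 * 0.977 = 7083
60–74: 10350 * 0.963 = 9967
75+: 5550 * 0.957 + 1450 * 0.326 = 5311 + 473 = 5784
→ [5356, 5161, 4714, 7083, 9967, 5784]
— Period 2 —
Births: 5161 * 0.309 = 1595 ; 4714 * 0.532 = 2508 → 4103
15–29: 5356 * 0.983 = 5265
30–44: 5161 * 0.972 = 5016
45–59: 4714 * 0.977 = 4606
60–74: 7083 * 0.963 = 6821
75+: 9967 * 0.957 + 5784 * 0.326 = 9538 + 1886 = 11424
→ [4103, 5265, 5016, 4606, 6821, 11424]
— Period 3 —
Births: 5265 * 0.309 = 1627 ; 5016 * 0.532 = 2669 → 4296
15–29: 4103 * 0.983 = 4033
30–44: 5265 * 0.972 = 5118
45–59: 5016 * 0.977 = 4901
60–74: 4606 * 0.963 = 4436
75+: 6821 * 0.957 + 11424 * 0.326 = 6528 + 3724 = 10252
→ [4296, 4033, 5118, 4901, 4436, 10252]

4033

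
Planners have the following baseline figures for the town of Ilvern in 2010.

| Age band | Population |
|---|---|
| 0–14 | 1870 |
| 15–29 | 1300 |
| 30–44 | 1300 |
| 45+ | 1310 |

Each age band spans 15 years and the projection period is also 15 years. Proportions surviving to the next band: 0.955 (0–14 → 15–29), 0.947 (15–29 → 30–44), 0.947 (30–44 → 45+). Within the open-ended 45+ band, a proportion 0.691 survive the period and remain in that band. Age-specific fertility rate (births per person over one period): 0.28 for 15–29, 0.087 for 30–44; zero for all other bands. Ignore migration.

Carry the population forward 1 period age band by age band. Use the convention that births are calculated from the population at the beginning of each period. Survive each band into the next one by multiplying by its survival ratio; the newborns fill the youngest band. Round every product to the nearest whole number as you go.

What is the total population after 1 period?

(Bands numbered youngest = 1 to oldest = 4.)
Period 1.
Births: 1300 * 0.28 = 364 ; 1300 * 0.087 = 113 → 477
Band 2: 1870 * 0.955 = 1786
Band 3: 1300 * 0.947 = 1231
Band 4: 1300 * 0.947 + 1310 * 0.691 = 1231 + 905 = 2136
End of period: [477, 1786, 1231, 2136]
Total after period 1: 477 + 1786 + 1231 + 2136 = 5630

5630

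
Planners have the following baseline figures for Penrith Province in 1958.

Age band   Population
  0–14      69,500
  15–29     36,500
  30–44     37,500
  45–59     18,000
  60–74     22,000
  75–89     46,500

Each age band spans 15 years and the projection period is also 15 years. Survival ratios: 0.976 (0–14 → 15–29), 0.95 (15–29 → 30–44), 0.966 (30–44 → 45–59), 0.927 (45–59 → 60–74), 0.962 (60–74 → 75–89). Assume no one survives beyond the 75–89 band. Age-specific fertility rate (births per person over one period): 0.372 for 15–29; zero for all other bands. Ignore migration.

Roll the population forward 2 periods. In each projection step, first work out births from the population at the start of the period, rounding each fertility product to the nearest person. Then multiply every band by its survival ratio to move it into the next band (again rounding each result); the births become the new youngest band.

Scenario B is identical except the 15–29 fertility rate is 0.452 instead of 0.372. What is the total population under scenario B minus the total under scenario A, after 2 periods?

Call the bands 1 to 6, youngest first.
— Period 1 —
Births: 36500 * 0.372 = 13578
Band 2: 69500 * 0.976 = 67832
Band 3: 36500 * 0.95 = 34675
Band 4: 37500 * 0.966 = 36225
Band 5: 18000 * 0.927 = 16686
Band 6: 22000 * 0.962 = 21164
Population now: 0–14=13578, 15–29=67832, 30–44=34675, 45–59=36225, 60–74=16686, 75–89=21164
— Period 2 —
Births: 67832 * 0.372 = 25234
Band 2: 13578 * 0.976 = 13252
Band 3: 67832 * 0.95 = 64440
Band 4: 34675 * 0.966 = 33496
Band 5: 36225 * 0.927 = 33581
Band 6: 16686 * 0.962 = 16052
Population now: 0–14=25234, 15–29=13252, 30–44=64440, 45–59=33496, 60–74=33581, 75–89=16052
Scenario A total after 2 periods: 186055
Scenario B projection —
— Period 1 —
Births: 36500 * 0.452 = 16498
Band 2: 69500 * 0.976 = 67832
Band 3: 36500 * 0.95 = 34675
Band 4: 37500 * 0.966 = 36225
Band 5: 18000 * 0.927 = 16686
Band 6: 22000 * 0.962 = 21164
Population now: 0–14=16498, 15–29=67832, 30–44=34675, 45–59=36225, 60–74=16686, 75–89=21164
— Period 2 —
Births: 67832 * 0.452 = 30660
Band 2: 16498 * 0.976 = 16102
Band 3: 67832 * 0.95 = 64440
Band 4: 34675 * 0.966 = 33496
Band 5: 36225 * 0.927 = 33581
Band 6: 16686 * 0.962 = 16052
Population now: 0–14=30660, 15–29=16102, 30–44=64440, 45–59=33496, 60–74=33581, 75–89=16052
Scenario B total after 2 periods: 194331
Difference B − A = 194331 − 186055 = 8276

8276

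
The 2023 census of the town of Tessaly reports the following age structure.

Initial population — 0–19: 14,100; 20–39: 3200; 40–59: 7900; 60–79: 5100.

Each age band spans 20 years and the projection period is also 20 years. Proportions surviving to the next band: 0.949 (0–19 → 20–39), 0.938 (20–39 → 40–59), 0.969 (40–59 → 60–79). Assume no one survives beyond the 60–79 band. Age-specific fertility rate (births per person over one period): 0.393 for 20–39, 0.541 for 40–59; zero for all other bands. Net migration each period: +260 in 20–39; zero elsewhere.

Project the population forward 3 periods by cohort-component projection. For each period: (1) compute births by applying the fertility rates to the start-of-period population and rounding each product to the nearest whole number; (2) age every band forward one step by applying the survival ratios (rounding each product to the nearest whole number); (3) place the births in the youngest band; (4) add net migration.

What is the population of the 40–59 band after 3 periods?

Let band 1 be 0–19 through band 4 = 60–79.
Period 1:
Births: 3200 * 0.393 = 1258  |  7900 * 0.541 = 4274 ⇒ total 5532
Band 2: 14100 * 0.949 = 13381
Band 3: 3200 * 0.938 = 3002
Band 4: 7900 * 0.969 = 7655
Net migration: Band 2 + 260 → 13641
Giving 5532 / 13641 / 3002 / 7655.
Period 2:
Births: 13641 * 0.393 = 5361  |  3002 * 0.541 = 1624 ⇒ total 6985
Band 2: 5532 * 0.949 = 5250
Band 3: 13641 * 0.938 = 12795
Band 4: 3002 * 0.969 = 2909
Net migration: Band 2 + 260 → 5510
Giving 6985 / 5510 / 12795 / 2909.
Period 3:
Births: 5510 * 0.393 = 2165  |  12795 * 0.541 = 6922 ⇒ total 9087
Band 2: 6985 * 0.949 = 6629
Band 3: 5510 * 0.938 = 5168
Band 4: 12795 * 0.969 = 12398
Net migration: Band 2 + 260 → 6889
Giving 9087 / 6889 / 5168 / 12398.

5168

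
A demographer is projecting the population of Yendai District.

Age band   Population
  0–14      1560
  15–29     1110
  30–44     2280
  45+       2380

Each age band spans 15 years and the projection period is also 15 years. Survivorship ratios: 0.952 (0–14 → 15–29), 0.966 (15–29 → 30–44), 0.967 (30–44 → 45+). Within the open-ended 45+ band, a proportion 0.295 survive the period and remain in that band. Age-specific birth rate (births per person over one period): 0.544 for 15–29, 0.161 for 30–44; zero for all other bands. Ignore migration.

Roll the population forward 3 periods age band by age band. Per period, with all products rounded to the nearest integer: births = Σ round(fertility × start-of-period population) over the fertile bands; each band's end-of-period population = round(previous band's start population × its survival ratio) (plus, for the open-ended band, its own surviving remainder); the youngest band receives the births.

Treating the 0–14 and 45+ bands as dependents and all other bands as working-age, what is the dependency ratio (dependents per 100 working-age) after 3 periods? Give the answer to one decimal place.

146.7

Period 1:
Births: 1110 * 0.544 = 604  |  2280 * 0.161 = 367 ⇒ total 971
15–29: 1560 * 0.952 = 1485
30–44: 1110 * 0.966 = 1072
45+: 2280 * 0.967 + 2380 * 0.295 = 2205 + 702 = 2907
→ [971, 1485, 1072, 2907]
Period 2:
Births: 1485 * 0.544 = 808  |  1072 * 0.161 = 173 ⇒ total 981
15–29: 971 * 0.952 = 924
30–44: 1485 * 0.966 = 1435
45+: 1072 * 0.967 + 2907 * 0.295 = 1037 + 858 = 1895
→ [981, 924, 1435, 1895]
Period 3:
Births: 924 * 0.544 = 503  |  1435 * 0.161 = 231 ⇒ total 734
15–29: 981 * 0.952 = 934
30–44: 924 * 0.966 = 893
45+: 1435 * 0.967 + 1895 * 0.295 = 1388 + 559 = 1947
→ [734, 934, 893, 1947]
Dependents (band 0–14 + band 45+) = 734 + 1947 = 2681; working-age = 1827; ratio = 2681/1827 × 100 = 146.7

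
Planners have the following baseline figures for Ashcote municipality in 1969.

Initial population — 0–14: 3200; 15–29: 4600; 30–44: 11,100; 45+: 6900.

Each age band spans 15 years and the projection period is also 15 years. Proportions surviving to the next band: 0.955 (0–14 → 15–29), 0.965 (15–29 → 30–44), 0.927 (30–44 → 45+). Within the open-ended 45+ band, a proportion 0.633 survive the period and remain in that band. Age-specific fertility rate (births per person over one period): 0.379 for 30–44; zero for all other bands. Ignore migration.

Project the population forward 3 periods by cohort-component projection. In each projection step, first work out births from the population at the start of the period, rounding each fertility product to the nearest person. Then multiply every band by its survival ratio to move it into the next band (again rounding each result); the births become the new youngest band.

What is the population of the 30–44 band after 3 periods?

— Period 1 —
Births: 11100 × 0.379 = 4207
15–29: 3200 × 0.955 = 3056
30–44: 4600 × 0.965 = 4439
45+: 11100 × 0.927 + 6900 × 0.633 = 10290 + 4368 = 14658
Population now: 0–14=4207, 15–29=3056, 30–44=4439, 45+=14658
— Period 2 —
Births: 4439 × 0.379 = 1682
15–29: 4207 × 0.955 = 4018
30–44: 3056 × 0.965 = 2949
45+: 4439 × 0.927 + 14658 × 0.633 = 4115 + 9279 = 13394
Population now: 0–14=1682, 15–29=4018, 30–44=2949, 45+=13394
— Period 3 —
Births: 2949 × 0.379 = 1118
15–29: 1682 × 0.955 = 1606
30–44: 4018 × 0.965 = 3877
45+: 2949 × 0.927 + 13394 × 0.633 = 2734 + 8478 = 11212
Population now: 0–14=1118, 15–29=1606, 30–44=3877, 45+=11212

3877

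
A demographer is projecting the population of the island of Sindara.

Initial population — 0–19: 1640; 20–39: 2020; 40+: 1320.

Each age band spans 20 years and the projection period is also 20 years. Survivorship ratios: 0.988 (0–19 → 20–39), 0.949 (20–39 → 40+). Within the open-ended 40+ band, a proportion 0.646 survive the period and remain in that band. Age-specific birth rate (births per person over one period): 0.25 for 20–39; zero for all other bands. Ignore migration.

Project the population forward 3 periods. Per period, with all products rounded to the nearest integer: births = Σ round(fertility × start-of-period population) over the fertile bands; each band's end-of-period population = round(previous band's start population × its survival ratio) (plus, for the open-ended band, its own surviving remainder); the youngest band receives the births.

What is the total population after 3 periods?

3148

Period 1.
Births: 2020 × 0.25 = 505
20–39: 1640 × 0.988 = 1620
40+: 2020 × 0.949 + 1320 × 0.646 = 1917 + 853 = 2770
→ [505, 1620, 2770]
Period 2.
Births: 1620 × 0.25 = 405
20–39: 505 × 0.988 = 499
40+: 1620 × 0.949 + 2770 × 0.646 = 1537 + 1789 = 3326
→ [405, 499, 3326]
Period 3.
Births: 499 × 0.25 = 125
20–39: 405 × 0.988 = 400
40+: 499 × 0.949 + 3326 × 0.646 = 474 + 2149 = 2623
→ [125, 400, 2623]
Total after period 3: 125 + 400 + 2623 = 3148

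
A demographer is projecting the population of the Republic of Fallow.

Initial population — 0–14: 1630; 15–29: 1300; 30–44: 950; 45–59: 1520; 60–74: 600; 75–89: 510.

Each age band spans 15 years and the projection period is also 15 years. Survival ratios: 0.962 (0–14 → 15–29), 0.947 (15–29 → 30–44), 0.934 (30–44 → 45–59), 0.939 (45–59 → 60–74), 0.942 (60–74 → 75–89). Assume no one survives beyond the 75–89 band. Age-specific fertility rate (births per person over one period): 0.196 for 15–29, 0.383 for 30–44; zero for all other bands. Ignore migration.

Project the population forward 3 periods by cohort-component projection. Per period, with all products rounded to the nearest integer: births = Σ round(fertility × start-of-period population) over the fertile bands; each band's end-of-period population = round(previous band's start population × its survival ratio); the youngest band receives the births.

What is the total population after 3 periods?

Let group 1 be 0–14 through group 6 = 75–89.
Period 1:
Births: 1300 × 0.196 = 255, 950 × 0.383 = 364 → total 619
Group 2: 1630 × 0.962 = 1568
Group 3: 1300 × 0.947 = 1231
Group 4: 950 × 0.934 = 887
Group 5: 1520 × 0.939 = 1427
Group 6: 600 × 0.942 = 565
Population now: 0–14=619, 15–29=1568, 30–44=1231, 45–59=887, 60–74=1427, 75–89=565
Period 2:
Births: 1568 × 0.196 = 307, 1231 × 0.383 = 471 → total 778
Group 2: 619 × 0.962 = 595
Group 3: 1568 × 0.947 = 1485
Group 4: 1231 × 0.934 = 1150
Group 5: 887 × 0.939 = 833
Group 6: 1427 × 0.942 = 1344
Population now: 0–14=778, 15–29=595, 30–44=1485, 45–59=1150, 60–74=833, 75–89=1344
Period 3:
Births: 595 × 0.196 = 117, 1485 × 0.383 = 569 → total 686
Group 2: 778 × 0.962 = 748
Group 3: 595 × 0.947 = 563
Group 4: 1485 × 0.934 = 1387
Group 5: 1150 × 0.939 = 1080
Group 6: 833 × 0.942 = 785
Population now: 0–14=686, 15–29=748, 30–44=563, 45–59=1387, 60–74=1080, 75–89=785
Total after period 3: 686 + 748 + 563 + 1387 + 1080 + 785 = 5249

5249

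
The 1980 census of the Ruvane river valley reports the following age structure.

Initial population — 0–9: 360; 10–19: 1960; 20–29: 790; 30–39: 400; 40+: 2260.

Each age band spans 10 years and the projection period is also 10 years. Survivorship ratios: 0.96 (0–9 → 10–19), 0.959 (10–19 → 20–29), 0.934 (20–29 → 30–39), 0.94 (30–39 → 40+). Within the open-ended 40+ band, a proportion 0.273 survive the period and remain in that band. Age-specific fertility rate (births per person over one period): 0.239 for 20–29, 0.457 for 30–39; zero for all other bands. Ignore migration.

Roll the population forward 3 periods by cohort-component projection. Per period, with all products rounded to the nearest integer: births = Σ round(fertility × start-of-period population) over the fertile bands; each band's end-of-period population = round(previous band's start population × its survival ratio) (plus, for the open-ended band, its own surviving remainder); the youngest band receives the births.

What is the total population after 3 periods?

Period 1.
Births: 790 × 0.239 = 189  |  400 × 0.457 = 183 ⇒ total 372
10–19: 360 × 0.96 = 346
20–29: 1960 × 0.959 = 1880
30–39: 790 × 0.934 = 738
40+: 400 × 0.94 + 2260 × 0.273 = 376 + 617 = 993
→ [372, 346, 1880, 738, 993]
Period 2.
Births: 1880 × 0.239 = 449  |  738 × 0.457 = 337 ⇒ total 786
10–19: 372 × 0.96 = 357
20–29: 346 × 0.959 = 332
30–39: 1880 × 0.934 = 1756
40+: 738 × 0.94 + 993 × 0.273 = 694 + 271 = 965
→ [786, 357, 332, 1756, 965]
Period 3.
Births: 332 × 0.239 = 79  |  1756 × 0.457 = 802 ⇒ total 881
10–19: 786 × 0.96 = 755
20–29: 357 × 0.959 = 342
30–39: 332 × 0.934 = 310
40+: 1756 × 0.94 + 965 × 0.273 = 1651 + 263 = 1914
→ [881, 755, 342, 310, 1914]
Total after period 3: 881 + 755 + 342 + 310 + 1914 = 4202

4202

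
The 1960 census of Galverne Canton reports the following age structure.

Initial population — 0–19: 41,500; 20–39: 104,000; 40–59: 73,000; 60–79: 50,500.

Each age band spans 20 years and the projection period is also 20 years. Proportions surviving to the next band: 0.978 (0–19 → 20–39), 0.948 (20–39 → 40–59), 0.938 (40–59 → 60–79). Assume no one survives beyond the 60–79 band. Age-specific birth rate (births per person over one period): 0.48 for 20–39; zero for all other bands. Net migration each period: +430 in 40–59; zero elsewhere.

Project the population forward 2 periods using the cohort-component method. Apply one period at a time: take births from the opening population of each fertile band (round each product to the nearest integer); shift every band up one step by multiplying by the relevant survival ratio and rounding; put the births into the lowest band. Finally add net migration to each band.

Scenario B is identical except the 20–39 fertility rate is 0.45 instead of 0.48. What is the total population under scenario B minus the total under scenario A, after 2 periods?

-4270

Let group 1 be 0–19 through group 4 = 60–79.
Period 1.
Births: 104000 × 0.48 = 49920
Group 2: 41500 × 0.978 = 40587
Group 3: 104000 × 0.948 = 98592
Group 4: 73000 × 0.938 = 68474
Net migration: Group 3 + 430 → 99022
End of period: [49920, 40587, 99022, 68474]
Period 2.
Births: 40587 × 0.48 = 19482
Group 2: 49920 × 0.978 = 48822
Group 3: 40587 × 0.948 = 38476
Group 4: 99022 × 0.938 = 92883
Net migration: Group 3 + 430 → 38906
End of period: [19482, 48822, 38906, 92883]
Scenario A total after 2 periods: 200093
Scenario B projection —
Period 1.
Births: 104000 × 0.45 = 46800
Group 2: 41500 × 0.978 = 40587
Group 3: 104000 × 0.948 = 98592
Group 4: 73000 × 0.938 = 68474
Net migration: Group 3 + 430 → 99022
End of period: [46800, 40587, 99022, 68474]
Period 2.
Births: 40587 × 0.45 = 18264
Group 2: 46800 × 0.978 = 45770
Group 3: 40587 × 0.948 = 38476
Group 4: 99022 × 0.938 = 92883
Net migration: Group 3 + 430 → 38906
End of period: [18264, 45770, 38906, 92883]
Scenario B total after 2 periods: 195823
Difference B − A = 195823 − 200093 = -4270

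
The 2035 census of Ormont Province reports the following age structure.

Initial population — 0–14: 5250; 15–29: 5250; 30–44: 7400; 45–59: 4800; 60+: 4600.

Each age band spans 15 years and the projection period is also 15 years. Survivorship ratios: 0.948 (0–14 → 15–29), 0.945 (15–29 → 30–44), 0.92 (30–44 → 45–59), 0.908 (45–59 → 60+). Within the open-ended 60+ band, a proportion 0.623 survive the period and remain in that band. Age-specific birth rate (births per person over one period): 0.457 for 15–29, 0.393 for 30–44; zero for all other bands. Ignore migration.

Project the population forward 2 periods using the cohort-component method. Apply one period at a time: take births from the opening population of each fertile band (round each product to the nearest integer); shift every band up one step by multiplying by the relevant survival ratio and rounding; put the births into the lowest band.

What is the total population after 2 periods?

After projecting period 1:
Births: 5250 × 0.457 = 2399  |  7400 × 0.393 = 2908 — total 5307
15–29: 5250 × 0.948 = 4977
30–44: 5250 × 0.945 = 4961
45–59: 7400 × 0.92 = 6808
60+: 4800 × 0.908 + 4600 × 0.623 = 4358 + 2866 = 7224
End of period: [5307, 4977, 4961, 6808, 7224]
After projecting period 2:
Births: 4977 × 0.457 = 2274  |  4961 × 0.393 = 1950 — total 4224
15–29: 5307 × 0.948 = 5031
30–44: 4977 × 0.945 = 4703
45–59: 4961 × 0.92 = 4564
60+: 6808 × 0.908 + 7224 × 0.623 = 6182 + 4501 = 10683
End of period: [4224, 5031, 4703, 4564, 10683]
Total after period 2: 4224 + 5031 + 4703 + 4564 + 10683 = 29205

29205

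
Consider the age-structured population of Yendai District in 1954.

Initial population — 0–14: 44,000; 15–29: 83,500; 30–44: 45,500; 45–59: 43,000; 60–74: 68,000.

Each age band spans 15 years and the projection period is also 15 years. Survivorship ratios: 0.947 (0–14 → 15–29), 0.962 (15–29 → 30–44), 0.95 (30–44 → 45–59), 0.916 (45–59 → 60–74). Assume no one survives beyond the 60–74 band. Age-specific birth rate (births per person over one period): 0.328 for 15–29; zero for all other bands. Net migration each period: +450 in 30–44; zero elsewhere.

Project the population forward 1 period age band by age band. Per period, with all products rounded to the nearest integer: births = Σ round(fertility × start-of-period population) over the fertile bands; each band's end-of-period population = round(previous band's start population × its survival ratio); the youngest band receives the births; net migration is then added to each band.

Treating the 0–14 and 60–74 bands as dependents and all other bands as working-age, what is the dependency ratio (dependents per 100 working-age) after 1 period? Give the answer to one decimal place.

Call the bands 1 to 5, youngest first.
After projecting period 1:
Births: 83500 × 0.328 = 27388
Band 2: 44000 × 0.947 = 41668
Band 3: 83500 × 0.962 = 80327
Band 4: 45500 × 0.95 = 43225
Band 5: 43000 × 0.916 = 39388
Net migration: Band 3 + 450 → 80777
→ [27388, 41668, 80777, 43225, 39388]
Dependents (band 0–14 + band 60–74) = 27388 + 39388 = 66776; working-age = 165670; ratio = 66776/165670 × 100 = 40.3

40.3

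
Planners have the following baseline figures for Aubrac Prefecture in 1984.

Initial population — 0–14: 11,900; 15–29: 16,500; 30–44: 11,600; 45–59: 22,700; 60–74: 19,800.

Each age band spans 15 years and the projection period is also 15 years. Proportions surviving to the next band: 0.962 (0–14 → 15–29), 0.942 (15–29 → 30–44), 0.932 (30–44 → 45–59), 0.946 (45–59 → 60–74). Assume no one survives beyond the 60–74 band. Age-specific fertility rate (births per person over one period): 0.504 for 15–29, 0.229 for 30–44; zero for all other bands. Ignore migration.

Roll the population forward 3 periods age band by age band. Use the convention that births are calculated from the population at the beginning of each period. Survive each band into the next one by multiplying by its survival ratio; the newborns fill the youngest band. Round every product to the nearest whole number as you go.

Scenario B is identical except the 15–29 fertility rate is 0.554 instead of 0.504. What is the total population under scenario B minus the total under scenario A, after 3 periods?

[period 1]
Births: 16500 × 0.504 = 8316 ; 11600 × 0.229 = 2656 — total 10972
15–29: 11900 × 0.962 = 11448
30–44: 16500 × 0.942 = 15543
45–59: 11600 × 0.932 = 10811
60–74: 22700 × 0.946 = 21474
→ [10972, 11448, 15543, 10811, 21474]
[period 2]
Births: 11448 × 0.504 = 5770 ; 15543 × 0.229 = 3559 — total 9329
15–29: 10972 × 0.962 = 10555
30–44: 11448 × 0.942 = 10784
45–59: 15543 × 0.932 = 14486
60–74: 10811 × 0.946 = 10227
→ [9329, 10555, 10784, 14486, 10227]
[period 3]
Births: 10555 × 0.504 = 5320 ; 10784 × 0.229 = 2470 — total 7790
15–29: 9329 × 0.962 = 8974
30–44: 10555 × 0.942 = 9943
45–59: 10784 × 0.932 = 10051
60–74: 14486 × 0.946 = 13704
→ [7790, 8974, 9943, 10051, 13704]
Scenario A total after 3 periods: 50462
Scenario B projection —
[period 1]
Births: 16500 × 0.554 = 9141 ; 11600 × 0.229 = 2656 — total 11797
15–29: 11900 × 0.962 = 11448
30–44: 16500 × 0.942 = 15543
45–59: 11600 × 0.932 = 10811
60–74: 22700 × 0.946 = 21474
→ [11797, 11448, 15543, 10811, 21474]
[period 2]
Births: 11448 × 0.554 = 6342 ; 15543 × 0.229 = 3559 — total 9901
15–29: 11797 × 0.962 = 11349
30–44: 11448 × 0.942 = 10784
45–59: 15543 × 0.932 = 14486
60–74: 10811 × 0.946 = 10227
→ [9901, 11349, 10784, 14486, 10227]
[period 3]
Births: 11349 × 0.554 = 6287 ; 10784 × 0.229 = 2470 — total 8757
15–29: 9901 × 0.962 = 9525
30–44: 11349 × 0.942 = 10691
45–59: 10784 × 0.932 = 10051
60–74: 14486 × 0.946 = 13704
→ [8757, 9525, 10691, 10051, 13704]
Scenario B total after 3 periods: 52728
Difference B − A = 52728 − 50462 = 2266

2266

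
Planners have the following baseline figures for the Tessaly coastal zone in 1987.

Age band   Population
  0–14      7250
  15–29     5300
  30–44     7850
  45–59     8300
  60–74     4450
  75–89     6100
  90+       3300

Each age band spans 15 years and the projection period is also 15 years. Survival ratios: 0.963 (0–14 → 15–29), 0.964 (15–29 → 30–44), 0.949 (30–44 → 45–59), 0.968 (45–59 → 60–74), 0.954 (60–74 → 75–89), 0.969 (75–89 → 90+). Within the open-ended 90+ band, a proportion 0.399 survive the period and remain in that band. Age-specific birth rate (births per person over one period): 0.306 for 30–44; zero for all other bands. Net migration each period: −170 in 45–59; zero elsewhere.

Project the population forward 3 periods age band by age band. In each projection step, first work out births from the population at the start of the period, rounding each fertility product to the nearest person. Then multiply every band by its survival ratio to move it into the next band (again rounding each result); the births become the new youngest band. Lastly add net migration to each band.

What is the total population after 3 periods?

33482

(Groups numbered youngest = 1 to oldest = 7.)
[period 1]
Births: 7850 × 0.306 = 2402
Group 2: 7250 × 0.963 = 6982
Group 3: 5300 × 0.964 = 5109
Group 4: 7850 × 0.949 = 7450
Group 5: 8300 × 0.968 = 8034
Group 6: 4450 × 0.954 = 4245
Group 7: 6100 × 0.969 + 3300 × 0.399 = 5911 + 1317 = 7228
Net migration: Group 4 − 170 → 7280
End of period: [2402, 6982, 5109, 7280, 8034, 4245, 7228]
[period 2]
Births: 5109 × 0.306 = 1563
Group 2: 2402 × 0.963 = 2313
Group 3: 6982 × 0.964 = 6731
Group 4: 5109 × 0.949 = 4848
Group 5: 7280 × 0.968 = 7047
Group 6: 8034 × 0.954 = 7664
Group 7: 4245 × 0.969 + 7228 × 0.399 = 4113 + 2884 = 6997
Net migration: Group 4 − 170 → 4678
End of period: [1563, 2313, 6731, 4678, 7047, 7664, 6997]
[period 3]
Births: 6731 × 0.306 = 2060
Group 2: 1563 × 0.963 = 1505
Group 3: 2313 × 0.964 = 2230
Group 4: 6731 × 0.949 = 6388
Group 5: 4678 × 0.968 = 4528
Group 6: 7047 × 0.954 = 6723
Group 7: 7664 × 0.969 + 6997 × 0.399 = 7426 + 2792 = 10218
Net migration: Group 4 − 170 → 6218
End of period: [2060, 1505, 2230, 6218, 4528, 6723, 10218]
Total after period 3: 2060 + 1505 + 2230 + 6218 + 4528 + 6723 + 10218 = 33482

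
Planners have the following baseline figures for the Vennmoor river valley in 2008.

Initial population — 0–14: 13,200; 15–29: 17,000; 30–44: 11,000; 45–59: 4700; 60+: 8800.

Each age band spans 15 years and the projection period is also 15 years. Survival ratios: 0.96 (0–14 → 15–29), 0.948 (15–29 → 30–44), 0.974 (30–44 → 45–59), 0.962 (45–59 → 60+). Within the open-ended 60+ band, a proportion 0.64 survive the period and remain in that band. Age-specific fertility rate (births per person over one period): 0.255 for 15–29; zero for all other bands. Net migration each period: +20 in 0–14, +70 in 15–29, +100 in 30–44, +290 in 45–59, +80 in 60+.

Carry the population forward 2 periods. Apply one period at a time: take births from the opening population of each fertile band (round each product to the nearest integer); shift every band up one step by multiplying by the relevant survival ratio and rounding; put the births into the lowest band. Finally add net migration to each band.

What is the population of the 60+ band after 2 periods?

After projecting period 1:
Births: 17000 * 0.255 = 4335
15–29: 13200 * 0.96 = 12672
30–44: 17000 * 0.948 = 16116
45–59: 11000 * 0.974 = 10714
60+: 4700 * 0.962 + 8800 * 0.64 = 4521 + 5632 = 10153
Net migration: 0–14 + 20 → 4355; 15–29 + 70 → 12742; 30–44 + 100 → 16216; 45–59 + 290 → 11004; 60+ + 80 → 10233
End of period: [4355, 12742, 16216, 11004, 10233]
After projecting period 2:
Births: 12742 * 0.255 = 3249
15–29: 4355 * 0.96 = 4181
30–44: 12742 * 0.948 = 12079
45–59: 16216 * 0.974 = 15794
60+: 11004 * 0.962 + 10233 * 0.64 = 10586 + 6549 = 17135
Net migration: 0–14 + 20 → 3269; 15–29 + 70 → 4251; 30–44 + 100 → 12179; 45–59 + 290 → 16084; 60+ + 80 → 17215
End of period: [3269, 4251, 12179, 16084, 17215]

17215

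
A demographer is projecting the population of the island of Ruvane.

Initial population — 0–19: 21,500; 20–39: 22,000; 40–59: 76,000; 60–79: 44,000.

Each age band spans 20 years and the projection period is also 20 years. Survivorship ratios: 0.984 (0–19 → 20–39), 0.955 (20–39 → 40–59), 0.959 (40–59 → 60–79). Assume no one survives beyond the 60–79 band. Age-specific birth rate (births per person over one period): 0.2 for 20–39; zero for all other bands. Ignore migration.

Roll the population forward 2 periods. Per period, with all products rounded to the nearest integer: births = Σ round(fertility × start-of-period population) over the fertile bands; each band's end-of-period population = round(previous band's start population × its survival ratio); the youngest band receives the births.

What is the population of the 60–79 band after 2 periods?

20149

(Bands numbered youngest = 1 to oldest = 4.)
Period 1.
Births: 22000 * 0.2 = 4400
Band 2: 21500 * 0.984 = 21156
Band 3: 22000 * 0.955 = 21010
Band 4: 76000 * 0.959 = 72884
Giving 4400 / 21156 / 21010 / 72884.
Period 2.
Births: 21156 * 0.2 = 4231
Band 2: 4400 * 0.984 = 4330
Band 3: 21156 * 0.955 = 20204
Band 4: 21010 * 0.959 = 20149
Giving 4231 / 4330 / 20204 / 20149.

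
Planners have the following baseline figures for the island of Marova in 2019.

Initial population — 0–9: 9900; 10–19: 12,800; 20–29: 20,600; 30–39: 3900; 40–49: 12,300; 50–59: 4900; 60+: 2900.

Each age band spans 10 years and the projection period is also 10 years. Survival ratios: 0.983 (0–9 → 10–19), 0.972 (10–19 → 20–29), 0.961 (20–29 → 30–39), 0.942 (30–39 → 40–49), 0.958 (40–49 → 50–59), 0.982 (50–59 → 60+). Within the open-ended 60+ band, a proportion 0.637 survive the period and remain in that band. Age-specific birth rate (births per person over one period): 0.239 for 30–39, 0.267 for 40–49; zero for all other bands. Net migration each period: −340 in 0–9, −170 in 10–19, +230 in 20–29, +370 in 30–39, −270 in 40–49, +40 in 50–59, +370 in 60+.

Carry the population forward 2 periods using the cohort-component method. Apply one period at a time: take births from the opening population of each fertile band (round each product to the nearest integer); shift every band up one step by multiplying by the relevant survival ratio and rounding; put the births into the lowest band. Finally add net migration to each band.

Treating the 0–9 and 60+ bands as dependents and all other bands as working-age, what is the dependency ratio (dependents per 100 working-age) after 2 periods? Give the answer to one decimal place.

(Bands numbered youngest = 1 to oldest = 7.)
After projecting period 1:
Births: 3900 × 0.239 = 932, 12300 × 0.267 = 3284 → 4216
Band 2: 9900 × 0.983 = 9732
Band 3: 12800 × 0.972 = 12442
Band 4: 20600 × 0.961 = 19797
Band 5: 3900 × 0.942 = 3674
Band 6: 12300 × 0.958 = 11783
Band 7: 4900 × 0.982 + 2900 × 0.637 = 4812 + 1847 = 6659
Net migration: Band 1 − 340 → 3876; Band 2 − 170 → 9562; Band 3 + 230 → 12672; Band 4 + 370 → 20167; Band 5 − 270 → 3404; Band 6 + 40 → 11823; Band 7 + 370 → 7029
Giving 3876 / 9562 / 12672 / 20167 / 3404 / 11823 / 7029.
After projecting period 2:
Births: 20167 × 0.239 = 4820, 3404 × 0.267 = 909 → 5729
Band 2: 3876 × 0.983 = 3810
Band 3: 9562 × 0.972 = 9294
Band 4: 12672 × 0.961 = 12178
Band 5: 20167 × 0.942 = 18997
Band 6: 3404 × 0.958 = 3261
Band 7: 11823 × 0.982 + 7029 × 0.637 = 11610 + 4477 = 16087
Net migration: Band 1 − 340 → 5389; Band 2 − 170 → 3640; Band 3 + 230 → 9524; Band 4 + 370 → 12548; Band 5 − 270 → 18727; Band 6 + 40 → 3301; Band 7 + 370 → 16457
Giving 5389 / 3640 / 9524 / 12548 / 18727 / 3301 / 16457.
Dependents (band 0–9 + band 60+) = 5389 + 16457 = 21846; working-age = 47740; ratio = 21846/47740 × 100 = 45.8

45.8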